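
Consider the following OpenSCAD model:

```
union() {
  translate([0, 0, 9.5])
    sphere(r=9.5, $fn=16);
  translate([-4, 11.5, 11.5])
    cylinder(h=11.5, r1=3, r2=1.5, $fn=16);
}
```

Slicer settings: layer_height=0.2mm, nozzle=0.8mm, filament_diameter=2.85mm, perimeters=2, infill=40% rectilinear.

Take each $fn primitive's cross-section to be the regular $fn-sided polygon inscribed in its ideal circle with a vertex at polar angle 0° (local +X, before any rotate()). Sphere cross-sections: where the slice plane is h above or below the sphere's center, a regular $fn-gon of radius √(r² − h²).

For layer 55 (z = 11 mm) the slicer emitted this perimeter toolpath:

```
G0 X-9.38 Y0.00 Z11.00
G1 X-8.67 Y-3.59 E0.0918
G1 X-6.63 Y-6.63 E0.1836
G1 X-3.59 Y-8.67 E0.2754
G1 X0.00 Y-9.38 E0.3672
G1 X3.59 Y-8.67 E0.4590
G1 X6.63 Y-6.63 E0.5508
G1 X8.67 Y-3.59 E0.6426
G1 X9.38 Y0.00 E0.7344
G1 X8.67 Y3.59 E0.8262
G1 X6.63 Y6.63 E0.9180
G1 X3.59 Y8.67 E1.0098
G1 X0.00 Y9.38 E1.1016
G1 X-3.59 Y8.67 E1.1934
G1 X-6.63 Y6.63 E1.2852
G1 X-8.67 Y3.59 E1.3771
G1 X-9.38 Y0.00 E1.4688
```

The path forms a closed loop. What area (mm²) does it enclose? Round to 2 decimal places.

269.42 mm²

Apply the shoelace formula to the sequence of (X, Y) vertices; enclosed area = 269.42 mm².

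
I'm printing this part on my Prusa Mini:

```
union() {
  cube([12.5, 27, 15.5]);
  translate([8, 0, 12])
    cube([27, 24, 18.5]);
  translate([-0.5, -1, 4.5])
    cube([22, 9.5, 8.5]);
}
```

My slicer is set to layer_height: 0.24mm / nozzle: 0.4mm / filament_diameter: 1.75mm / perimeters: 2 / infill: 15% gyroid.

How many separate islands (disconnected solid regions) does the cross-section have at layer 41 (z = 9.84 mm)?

1

At z = 9.84 mm: the 12.5×27 cube contributes its full rectangle; the cube at (8, 0) is absent (z outside [12, 30.5]); the cube at (-0.5, -1) is present — its section is the full 22×9.5 rectangle; Combining (union): the regions partially overlap (shared area 106.25 mm²), so overlapping operands fuse into one piece — 1 connected region. Overall, the cross-section is a single solid region. Island count = 1.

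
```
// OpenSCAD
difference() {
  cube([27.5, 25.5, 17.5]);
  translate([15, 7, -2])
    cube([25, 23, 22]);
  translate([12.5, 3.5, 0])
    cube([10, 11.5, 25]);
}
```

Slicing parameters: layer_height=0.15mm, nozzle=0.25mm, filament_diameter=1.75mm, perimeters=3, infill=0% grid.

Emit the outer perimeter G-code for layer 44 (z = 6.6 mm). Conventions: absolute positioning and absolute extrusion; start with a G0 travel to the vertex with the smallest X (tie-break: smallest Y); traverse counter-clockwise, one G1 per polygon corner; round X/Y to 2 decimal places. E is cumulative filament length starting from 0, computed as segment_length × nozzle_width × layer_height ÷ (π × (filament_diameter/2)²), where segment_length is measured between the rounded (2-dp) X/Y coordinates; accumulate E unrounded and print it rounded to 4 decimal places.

At z = 6.6 mm: the cube (footprint 27.5×25.5) is included at this height; the cube at (15, 7) (footprint 25×23) is included at this height; the cube at (12.5, 3.5) (footprint 10×11.5) is included at this height; Taking the first minus the rest: starting from the 27.5×25.5 cube, the 25×23 cube at (15, 7) partially overlaps it — only the 231.25 mm² overlap (of its 575.00 mm²) is removed, clipping the outline; the 10×11.5 cube at (12.5, 3.5) partially overlaps it — only the 55.00 mm² overlap (of its 115.00 mm²) is removed, clipping the outline — 1 connected region. The outline is a single polygon with 10 vertices. Extrusion per mm of travel: 0.25 × 0.15 / (π × 0.875²) = 0.015591. Accumulating E over each segment gives final E = 1.8397.

G0 X0.00 Y0.00 Z6.60
G1 X27.50 Y0.00 E0.4287
G1 X27.50 Y7.00 E0.5379
G1 X22.50 Y7.00 E0.6158
G1 X22.50 Y3.50 E0.6704
G1 X12.50 Y3.50 E0.8263
G1 X12.50 Y15.00 E1.0056
G1 X15.00 Y15.00 E1.0446
G1 X15.00 Y25.50 E1.2083
G1 X0.00 Y25.50 E1.4421
G1 X0.00 Y0.00 E1.8397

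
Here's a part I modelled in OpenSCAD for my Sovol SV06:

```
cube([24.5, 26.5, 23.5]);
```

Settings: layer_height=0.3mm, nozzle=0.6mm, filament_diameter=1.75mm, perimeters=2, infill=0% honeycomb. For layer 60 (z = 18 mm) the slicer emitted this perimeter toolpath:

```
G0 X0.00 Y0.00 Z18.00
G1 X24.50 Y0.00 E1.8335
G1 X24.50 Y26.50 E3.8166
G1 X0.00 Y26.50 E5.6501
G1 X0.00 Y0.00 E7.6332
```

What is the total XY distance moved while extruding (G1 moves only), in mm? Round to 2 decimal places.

102.00 mm

Sum the Euclidean lengths of each G1 segment: total = 102.00 mm.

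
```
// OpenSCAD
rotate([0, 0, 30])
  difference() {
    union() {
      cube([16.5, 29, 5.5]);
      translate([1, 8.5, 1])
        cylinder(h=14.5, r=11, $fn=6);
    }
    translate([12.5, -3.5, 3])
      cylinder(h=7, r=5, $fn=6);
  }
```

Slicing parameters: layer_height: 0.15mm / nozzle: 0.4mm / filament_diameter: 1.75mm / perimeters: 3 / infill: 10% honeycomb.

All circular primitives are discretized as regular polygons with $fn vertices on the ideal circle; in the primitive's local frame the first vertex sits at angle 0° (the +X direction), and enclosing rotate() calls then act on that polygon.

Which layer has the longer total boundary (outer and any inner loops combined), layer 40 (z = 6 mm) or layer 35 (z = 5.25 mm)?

Layer 40 (z = 6): the cube is absent (z outside [0, 5.5]); the r=11 cylinder at (1, 8.5) contributes a regular 6-gon of circumradius 11 (perimeter = 2·6·11.000·sin(180°/6) = 66.00 mm); Taking the union: only the r=11 cylinder at (1, 8.5) is present, so the union is just that shape — boundary = 66.00 mm; the r=5 cylinder at (12.5, -3.5) gives a regular 6-gon of circumradius 5 (constant along its height) (perimeter = 2·6·5.000·sin(180°/6) = 30.00 mm); Taking the first minus the rest: starting from that combined region, the r=5 cylinder at (12.5, -3.5) misses the remaining region (no effect) — boundary = 66.00 mm; (rotated 30° about Z; rotation is an isometry so areas/perimeters/island counts are preserved). So its perimeter = 66.00 mm. Layer 35 (z = 5.25): the cube (footprint 16.5×29) is included at this height (perimeter 91.00 mm); the cylinder at (1, 8.5): section is a regular 6-gon, circumradius r=11 (perimeter = 2·6·11.000·sin(180°/6) = 66.00 mm); Combining (union): the regions partially overlap (shared area 169.26 mm²), so the edge portions inside another operand are dropped and the merged outline is re-measured after clipping — boundary = 104.57 mm; the r=5 cylinder at (12.5, -3.5) gives a regular 6-gon of circumradius 5 (constant along its height) (perimeter = 2·6·5.000·sin(180°/6) = 30.00 mm); Subtracting the remaining from the first: starting from the result so far, the r=5 cylinder at (12.5, -3.5) partially overlaps it — only the 4.55 mm² overlap (of its 64.95 mm²) is removed, clipping the outline — boundary = 105.52 mm; (rotated 30° about Z; rotation is an isometry so areas/perimeters/island counts are preserved). So its perimeter = 105.52 mm. Layer 35 is larger (105.52 vs 66.00 mm).

layer 35 (z = 5.25 mm)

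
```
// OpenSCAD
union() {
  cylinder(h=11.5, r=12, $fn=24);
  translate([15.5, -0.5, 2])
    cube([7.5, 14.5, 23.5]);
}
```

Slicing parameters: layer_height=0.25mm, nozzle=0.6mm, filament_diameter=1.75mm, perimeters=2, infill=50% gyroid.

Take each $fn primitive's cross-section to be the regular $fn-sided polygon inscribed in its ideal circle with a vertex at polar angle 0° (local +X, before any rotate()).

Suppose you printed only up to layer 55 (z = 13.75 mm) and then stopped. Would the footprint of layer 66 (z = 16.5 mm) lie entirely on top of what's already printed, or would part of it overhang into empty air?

entirely on top

Compare the two slices. At z = 13.75: the cylinder is not intersected at this z (z outside [0, 11.5]); the cube at (15.5, -0.5) is present — its section is the full 7.5×14.5 rectangle (area 108.75 mm²); Combining (union): only the 7.5×14.5 cube at (15.5, -0.5) is present, so the union is just that shape — area = 108.75 mm². At z = 16.5: the cylinder does not reach this height (z outside [0, 11.5]); the cube at (15.5, -0.5) is present — its section is the full 7.5×14.5 rectangle (area 108.75 mm²); Merging all regions: only the 7.5×14.5 cube at (15.5, -0.5) is present, so the union is just that shape — area = 108.75 mm². Checking containment: the cross-section at z = 16.5 is a subset of the cross-section at z = 13.75.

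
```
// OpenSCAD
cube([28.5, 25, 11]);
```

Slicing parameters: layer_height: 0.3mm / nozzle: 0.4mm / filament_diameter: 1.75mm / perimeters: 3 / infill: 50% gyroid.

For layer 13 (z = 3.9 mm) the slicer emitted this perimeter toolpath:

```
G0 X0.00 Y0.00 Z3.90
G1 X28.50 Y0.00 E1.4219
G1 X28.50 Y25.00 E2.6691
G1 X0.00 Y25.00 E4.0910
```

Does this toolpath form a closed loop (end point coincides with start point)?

no

Start point (G0): (0.00, 0.00). End point (last G1): the path does not return to the start — open.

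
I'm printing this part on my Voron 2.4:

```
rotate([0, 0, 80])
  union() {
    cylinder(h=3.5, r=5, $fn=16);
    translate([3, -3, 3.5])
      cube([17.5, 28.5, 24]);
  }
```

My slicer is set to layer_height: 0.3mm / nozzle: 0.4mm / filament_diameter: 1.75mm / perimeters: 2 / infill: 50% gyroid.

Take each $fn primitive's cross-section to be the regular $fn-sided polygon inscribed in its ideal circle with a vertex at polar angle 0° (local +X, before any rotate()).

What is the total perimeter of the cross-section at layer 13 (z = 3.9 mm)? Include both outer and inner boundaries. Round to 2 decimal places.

At z = 3.9 mm: the cylinder is not intersected at this z (z outside [0, 3.5]); the 17.5×28.5 cube at (3, -3) contributes its full rectangle (perimeter 92.00 mm); Merging all regions: only the 17.5×28.5 cube at (3, -3) is present, so the union is just that shape — boundary = 92.00 mm; (rotated 80° about Z; rotation is an isometry so areas/perimeters/island counts are preserved). Overall, the cross-section is a single solid region. Total boundary length (outer) = 92.00 mm.

92.00 mm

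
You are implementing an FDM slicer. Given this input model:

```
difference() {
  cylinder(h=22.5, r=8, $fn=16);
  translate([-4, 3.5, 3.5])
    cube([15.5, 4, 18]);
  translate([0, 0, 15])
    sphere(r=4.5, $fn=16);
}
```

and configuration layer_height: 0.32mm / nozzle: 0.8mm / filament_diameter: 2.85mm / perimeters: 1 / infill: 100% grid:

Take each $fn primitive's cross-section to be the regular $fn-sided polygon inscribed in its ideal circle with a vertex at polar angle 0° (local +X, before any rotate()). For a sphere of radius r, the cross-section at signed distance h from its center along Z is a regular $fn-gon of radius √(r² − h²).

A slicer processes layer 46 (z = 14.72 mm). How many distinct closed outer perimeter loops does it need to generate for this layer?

At z = 14.72 mm: the r=8 cylinder gives a regular 16-gon of circumradius 8 (constant along its height); the 15.5×4 cube at (-4, 3.5) contributes its full rectangle; the r=4.5 sphere slices to a regular 16-gon of circumradius 4.491 (√(r²−h²) with h=0.28 from center); Taking the first minus the rest: starting from the r=8 cylinder, the 15.5×4 cube at (-4, 3.5) partially overlaps it — only the 37.19 mm² overlap (of its 62.00 mm²) is removed, clipping the outline; the r=4.5 sphere partially overlaps it — only the 58.30 mm² overlap (of its 61.75 mm²) is removed, clipping the outline — 2 connected regions. The result has 2 disconnected regions.

2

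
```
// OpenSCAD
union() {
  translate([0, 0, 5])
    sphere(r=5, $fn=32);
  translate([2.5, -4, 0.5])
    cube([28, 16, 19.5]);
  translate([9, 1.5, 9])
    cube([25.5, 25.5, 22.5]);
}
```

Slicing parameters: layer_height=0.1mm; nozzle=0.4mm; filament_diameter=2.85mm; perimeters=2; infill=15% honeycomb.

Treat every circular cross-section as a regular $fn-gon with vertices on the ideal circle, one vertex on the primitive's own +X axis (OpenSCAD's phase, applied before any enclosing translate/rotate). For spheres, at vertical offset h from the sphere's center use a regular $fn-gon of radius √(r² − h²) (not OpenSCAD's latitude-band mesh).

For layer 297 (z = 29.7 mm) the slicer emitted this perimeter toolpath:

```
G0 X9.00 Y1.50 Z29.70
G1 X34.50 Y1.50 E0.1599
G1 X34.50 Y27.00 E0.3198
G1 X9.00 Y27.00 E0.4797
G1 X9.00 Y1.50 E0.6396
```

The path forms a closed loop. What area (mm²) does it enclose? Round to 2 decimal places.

650.25 mm²

Apply the shoelace formula to the sequence of (X, Y) vertices; enclosed area = 650.25 mm².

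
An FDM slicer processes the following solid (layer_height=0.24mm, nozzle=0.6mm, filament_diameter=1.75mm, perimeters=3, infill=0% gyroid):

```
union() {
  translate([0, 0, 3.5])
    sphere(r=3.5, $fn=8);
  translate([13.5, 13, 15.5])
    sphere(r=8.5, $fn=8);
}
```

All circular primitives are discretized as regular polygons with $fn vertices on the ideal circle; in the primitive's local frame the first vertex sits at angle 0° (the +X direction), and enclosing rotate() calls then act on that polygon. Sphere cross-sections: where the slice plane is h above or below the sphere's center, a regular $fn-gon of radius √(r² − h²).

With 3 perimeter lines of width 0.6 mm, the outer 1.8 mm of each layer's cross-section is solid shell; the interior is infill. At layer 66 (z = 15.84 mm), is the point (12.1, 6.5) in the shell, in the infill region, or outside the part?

At z = 15.84 mm: the sphere does not reach this height (|z−center|=12.340 > r=3.5); the r=8.5 sphere at (13.5, 13) contributes a regular 8-gon of circumradius √(8.5²−0.34²) = 8.493; Combining (union): only the r=8.5 sphere at (13.5, 13) is present, so the union is just that shape — 1 connected region. Overall, the cross-section is a single solid region. The nearest boundary edge runs (7.49, 6.99)→(13.50, 4.51); distance from the point to it = 1.31 mm. The point is inside the cross-section, 1.31 mm from the nearest boundary — within the 1.8 mm shell band (3 × 0.6).

shell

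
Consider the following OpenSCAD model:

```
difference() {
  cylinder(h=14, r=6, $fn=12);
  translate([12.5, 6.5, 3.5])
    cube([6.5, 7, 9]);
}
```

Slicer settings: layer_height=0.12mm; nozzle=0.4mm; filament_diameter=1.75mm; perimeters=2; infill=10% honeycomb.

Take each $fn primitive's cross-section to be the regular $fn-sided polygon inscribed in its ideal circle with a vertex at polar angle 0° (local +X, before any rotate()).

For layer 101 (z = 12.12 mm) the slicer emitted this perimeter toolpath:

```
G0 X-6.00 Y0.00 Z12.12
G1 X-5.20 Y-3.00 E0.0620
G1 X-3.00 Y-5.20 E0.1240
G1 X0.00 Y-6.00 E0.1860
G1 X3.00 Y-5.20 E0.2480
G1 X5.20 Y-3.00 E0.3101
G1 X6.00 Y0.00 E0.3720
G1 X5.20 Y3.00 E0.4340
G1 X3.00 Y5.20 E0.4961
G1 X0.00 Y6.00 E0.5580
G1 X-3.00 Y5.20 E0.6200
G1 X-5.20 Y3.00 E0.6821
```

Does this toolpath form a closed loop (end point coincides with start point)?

no

Start point (G0): (-6.00, 0.00). End point (last G1): the path does not return to the start — open.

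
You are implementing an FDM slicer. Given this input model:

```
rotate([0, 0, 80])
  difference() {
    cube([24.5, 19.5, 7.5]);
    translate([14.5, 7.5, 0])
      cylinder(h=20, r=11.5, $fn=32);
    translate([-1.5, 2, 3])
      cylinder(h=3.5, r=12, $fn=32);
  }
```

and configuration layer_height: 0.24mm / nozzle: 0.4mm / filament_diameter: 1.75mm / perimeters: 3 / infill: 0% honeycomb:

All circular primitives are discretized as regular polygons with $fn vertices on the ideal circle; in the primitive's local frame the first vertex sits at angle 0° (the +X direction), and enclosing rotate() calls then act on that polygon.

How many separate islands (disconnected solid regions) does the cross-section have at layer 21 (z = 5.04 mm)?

2

At z = 5.04 mm: the 24.5×19.5 cube contributes its full rectangle; the r=11.5 cylinder at (14.5, 7.5) gives a regular 32-gon of circumradius 11.5 (constant along its height); the r=12 cylinder at (-1.5, 2) gives a regular 32-gon of circumradius 12 (constant along its height); Taking the first minus the rest: starting from the 24.5×19.5 cube, the r=11.5 cylinder at (14.5, 7.5) partially overlaps it — only the 354.06 mm² overlap (of its 412.81 mm²) is removed, clipping the outline; the r=12 cylinder at (-1.5, 2) partially overlaps it — only the 49.95 mm² overlap (of its 449.49 mm²) is removed, clipping the outline — 2 connected regions; (rotated 80° about Z; rotation is an isometry so areas/perimeters/island counts are preserved). Overall, the cross-section has 2 separate islands. Island count = 2.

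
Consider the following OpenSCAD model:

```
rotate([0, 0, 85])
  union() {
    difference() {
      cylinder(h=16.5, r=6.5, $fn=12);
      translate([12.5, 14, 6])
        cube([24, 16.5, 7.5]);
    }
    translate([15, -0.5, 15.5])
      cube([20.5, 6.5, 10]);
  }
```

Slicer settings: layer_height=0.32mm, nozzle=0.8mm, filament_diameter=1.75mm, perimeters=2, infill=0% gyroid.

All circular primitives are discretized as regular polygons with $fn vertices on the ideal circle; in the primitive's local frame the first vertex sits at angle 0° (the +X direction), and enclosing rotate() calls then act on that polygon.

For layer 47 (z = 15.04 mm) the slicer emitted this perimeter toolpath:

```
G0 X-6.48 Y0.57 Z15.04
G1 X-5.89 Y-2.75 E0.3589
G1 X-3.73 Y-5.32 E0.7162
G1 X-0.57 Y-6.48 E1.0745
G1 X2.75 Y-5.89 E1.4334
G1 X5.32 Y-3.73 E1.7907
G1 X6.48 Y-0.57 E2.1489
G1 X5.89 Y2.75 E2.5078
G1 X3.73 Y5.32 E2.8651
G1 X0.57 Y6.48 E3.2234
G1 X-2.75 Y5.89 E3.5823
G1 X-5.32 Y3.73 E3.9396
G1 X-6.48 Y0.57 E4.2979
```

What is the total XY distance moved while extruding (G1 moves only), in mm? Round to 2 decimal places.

Sum the Euclidean lengths of each G1 segment: total = 40.38 mm.

40.38 mm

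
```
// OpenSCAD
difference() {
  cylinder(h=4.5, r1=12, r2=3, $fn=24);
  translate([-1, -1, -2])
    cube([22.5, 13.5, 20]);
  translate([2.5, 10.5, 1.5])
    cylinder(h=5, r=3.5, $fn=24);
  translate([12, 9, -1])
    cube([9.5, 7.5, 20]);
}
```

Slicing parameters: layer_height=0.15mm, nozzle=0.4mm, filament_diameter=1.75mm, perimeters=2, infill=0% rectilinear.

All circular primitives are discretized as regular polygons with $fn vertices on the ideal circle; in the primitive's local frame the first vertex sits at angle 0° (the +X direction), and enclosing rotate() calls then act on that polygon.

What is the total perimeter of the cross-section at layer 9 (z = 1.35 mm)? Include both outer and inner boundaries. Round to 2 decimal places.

62.02 mm

At z = 1.35 mm: the cone: at t=0.300 of its height the radius interpolates to r₁+(r₂−r₁)t = 9.300, giving a regular 24-gon of that circumradius (perimeter = 2·24·9.300·sin(180°/24) = 58.27 mm); the 22.5×13.5 cube at (-1, -1) contributes its full rectangle (perimeter 72.00 mm); the cylinder at (2.5, 10.5) is not intersected at this z (z outside [1.5, 6.5]); the cube at (12, 9) is present — its section is the full 9.5×7.5 rectangle (perimeter 34.00 mm); Taking the first minus the rest: starting from the cone, the 22.5×13.5 cube at (-1, -1) partially overlaps it — only the 86.62 mm² overlap (of its 303.75 mm²) is removed, clipping the outline; the 9.5×7.5 cube at (12, 9) misses the remaining region (no effect) — boundary = 62.02 mm. Overall, the cross-section is a single solid region. Total boundary length (outer) = 62.02 mm.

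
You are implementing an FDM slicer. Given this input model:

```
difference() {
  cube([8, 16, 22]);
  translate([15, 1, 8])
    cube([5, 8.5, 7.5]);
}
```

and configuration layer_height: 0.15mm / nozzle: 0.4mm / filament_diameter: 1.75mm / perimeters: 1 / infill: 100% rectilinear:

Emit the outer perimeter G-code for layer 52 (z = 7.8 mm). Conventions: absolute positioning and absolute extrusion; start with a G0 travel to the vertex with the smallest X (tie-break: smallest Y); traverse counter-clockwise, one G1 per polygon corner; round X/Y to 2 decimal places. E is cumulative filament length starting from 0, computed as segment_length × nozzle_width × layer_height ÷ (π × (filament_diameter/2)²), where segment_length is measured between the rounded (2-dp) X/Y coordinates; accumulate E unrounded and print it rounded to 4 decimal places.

G0 X0.00 Y0.00 Z7.80
G1 X8.00 Y0.00 E0.1996
G1 X8.00 Y16.00 E0.5987
G1 X0.00 Y16.00 E0.7982
G1 X0.00 Y0.00 E1.1974

At z = 7.8 mm: the 8×16 cube contributes its full rectangle; the cube at (15, 1) is absent (z outside [8, 15.5]); After the difference (first − rest): none of the subtracted shapes is present at this height, so the 8×16 cube is unchanged — 1 connected region. The outline is a single polygon with 4 vertices. Extrusion per mm of travel: 0.4 × 0.15 / (π × 0.875²) = 0.024945. Accumulating E over each segment gives final E = 1.1974.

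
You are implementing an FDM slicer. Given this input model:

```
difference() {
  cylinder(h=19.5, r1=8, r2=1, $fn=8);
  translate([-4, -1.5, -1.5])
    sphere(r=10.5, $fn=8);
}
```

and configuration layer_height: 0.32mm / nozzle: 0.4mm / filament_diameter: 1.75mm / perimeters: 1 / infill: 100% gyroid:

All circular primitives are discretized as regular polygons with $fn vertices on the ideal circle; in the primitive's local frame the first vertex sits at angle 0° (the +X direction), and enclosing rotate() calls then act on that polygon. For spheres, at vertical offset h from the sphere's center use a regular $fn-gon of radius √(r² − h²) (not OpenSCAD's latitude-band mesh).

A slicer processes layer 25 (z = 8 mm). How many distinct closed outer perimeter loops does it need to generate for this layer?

1

At z = 8 mm: the cone: at t=0.410 of its height the radius interpolates to r₁+(r₂−r₁)t = 5.128, giving a regular 8-gon of that circumradius; the r=10.5 sphere at (-4, -1.5) contributes a regular 8-gon of circumradius √(10.5²−9.5²) = 4.472; Taking the first minus the rest: starting from the cone, the r=10.5 sphere at (-4, -1.5) partially overlaps it — only the 27.43 mm² overlap (of its 56.57 mm²) is removed, clipping the outline — 1 connected region. The result has 1 disconnected region.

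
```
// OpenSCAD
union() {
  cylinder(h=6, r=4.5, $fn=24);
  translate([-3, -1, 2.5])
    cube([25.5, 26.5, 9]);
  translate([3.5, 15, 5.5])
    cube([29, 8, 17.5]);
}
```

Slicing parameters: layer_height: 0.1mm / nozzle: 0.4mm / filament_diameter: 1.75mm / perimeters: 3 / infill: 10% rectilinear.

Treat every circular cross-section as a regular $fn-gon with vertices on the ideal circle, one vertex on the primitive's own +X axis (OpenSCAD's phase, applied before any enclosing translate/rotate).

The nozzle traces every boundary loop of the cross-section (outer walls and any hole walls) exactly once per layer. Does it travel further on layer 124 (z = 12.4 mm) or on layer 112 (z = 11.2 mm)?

layer 112 (z = 11.2 mm)

Layer 124 (z = 12.4): the cylinder does not reach this height (z outside [0, 6]); the cube at (-3, -1) is absent (z outside [2.5, 11.5]); the cube at (3.5, 15) (footprint 29×8) is included at this height (perimeter 74.00 mm); Merging all regions: only the 29×8 cube at (3.5, 15) is present, so the union is just that shape — boundary = 74.00 mm. So its perimeter = 74.00 mm. Layer 112 (z = 11.2): the cylinder is absent (z outside [0, 6]); the 25.5×26.5 cube at (-3, -1) contributes its full rectangle (perimeter 104.00 mm); the 29×8 cube at (3.5, 15) contributes its full rectangle (perimeter 74.00 mm); Merging all regions: the regions partially overlap (shared area 152.00 mm²), so the edge portions inside another operand are dropped and the merged outline is re-measured after clipping — boundary = 124.00 mm. So its perimeter = 124.00 mm. Layer 112 is larger (124.00 vs 74.00 mm).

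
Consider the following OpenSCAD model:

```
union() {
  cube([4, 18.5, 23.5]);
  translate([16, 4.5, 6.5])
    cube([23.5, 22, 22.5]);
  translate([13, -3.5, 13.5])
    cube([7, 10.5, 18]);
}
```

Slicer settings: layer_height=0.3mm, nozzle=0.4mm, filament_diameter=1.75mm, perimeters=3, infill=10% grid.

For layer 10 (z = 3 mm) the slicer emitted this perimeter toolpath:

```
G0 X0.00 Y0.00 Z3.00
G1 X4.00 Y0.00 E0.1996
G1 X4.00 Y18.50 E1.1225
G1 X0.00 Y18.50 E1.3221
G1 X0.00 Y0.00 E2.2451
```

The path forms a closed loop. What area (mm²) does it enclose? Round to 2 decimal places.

74.00 mm²

Apply the shoelace formula to the sequence of (X, Y) vertices; enclosed area = 74.00 mm².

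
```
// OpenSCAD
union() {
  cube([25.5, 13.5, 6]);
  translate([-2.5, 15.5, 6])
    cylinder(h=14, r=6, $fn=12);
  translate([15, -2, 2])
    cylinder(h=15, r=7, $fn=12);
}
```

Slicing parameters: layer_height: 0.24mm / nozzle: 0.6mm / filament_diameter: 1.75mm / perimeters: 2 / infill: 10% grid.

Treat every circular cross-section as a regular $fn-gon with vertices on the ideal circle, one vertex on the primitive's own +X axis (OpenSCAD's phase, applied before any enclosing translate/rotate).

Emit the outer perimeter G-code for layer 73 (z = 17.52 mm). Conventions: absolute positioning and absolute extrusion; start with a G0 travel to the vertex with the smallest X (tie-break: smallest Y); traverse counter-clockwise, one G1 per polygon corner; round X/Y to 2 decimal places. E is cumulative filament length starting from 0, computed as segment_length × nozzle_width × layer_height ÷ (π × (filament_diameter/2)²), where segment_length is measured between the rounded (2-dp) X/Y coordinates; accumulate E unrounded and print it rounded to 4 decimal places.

At z = 17.52 mm: the cube does not reach this height (z outside [0, 6]); the cylinder at (-2.5, 15.5): section is a regular 12-gon, circumradius r=6; the cylinder at (15, -2) is not intersected at this z (z outside [2, 17]); Taking the union: only the r=6 cylinder at (-2.5, 15.5) is present, so the union is just that shape — 1 connected region. The outline is a single polygon with 12 vertices. Extrusion per mm of travel: 0.6 × 0.24 / (π × 0.875²) = 0.059868. Accumulating E over each segment gives final E = 2.2321.

G0 X-8.50 Y15.50 Z17.52
G1 X-7.70 Y12.50 E0.1859
G1 X-5.50 Y10.30 E0.3721
G1 X-2.50 Y9.50 E0.5580
G1 X0.50 Y10.30 E0.7439
G1 X2.70 Y12.50 E0.9302
G1 X3.50 Y15.50 E1.1161
G1 X2.70 Y18.50 E1.3019
G1 X0.50 Y20.70 E1.4882
G1 X-2.50 Y21.50 E1.6741
G1 X-5.50 Y20.70 E1.8600
G1 X-7.70 Y18.50 E2.0462
G1 X-8.50 Y15.50 E2.2321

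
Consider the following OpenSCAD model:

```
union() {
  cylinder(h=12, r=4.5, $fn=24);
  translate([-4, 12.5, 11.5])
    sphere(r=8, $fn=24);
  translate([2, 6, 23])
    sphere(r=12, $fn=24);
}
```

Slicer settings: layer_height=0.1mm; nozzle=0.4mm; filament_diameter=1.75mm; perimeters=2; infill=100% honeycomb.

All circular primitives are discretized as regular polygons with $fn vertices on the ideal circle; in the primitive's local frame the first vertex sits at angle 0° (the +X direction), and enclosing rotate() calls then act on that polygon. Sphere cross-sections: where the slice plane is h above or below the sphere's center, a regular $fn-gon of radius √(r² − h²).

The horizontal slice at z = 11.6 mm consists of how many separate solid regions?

At z = 11.6 mm: the cylinder: section is a regular 24-gon, circumradius r=4.5; the sphere at (-4, 12.5): section is a regular 24-gon, circumradius = √(r²−h²) = √(8²−0.1²) = 7.999; the r=12 sphere at (2, 6) slices to a regular 24-gon of circumradius 3.747 (√(r²−h²) with h=11.4 from center); Merging all regions: the regions partially overlap (shared area 20.03 mm²), so overlapping operands fuse into one piece — 1 connected region. The result has 1 disconnected region.

1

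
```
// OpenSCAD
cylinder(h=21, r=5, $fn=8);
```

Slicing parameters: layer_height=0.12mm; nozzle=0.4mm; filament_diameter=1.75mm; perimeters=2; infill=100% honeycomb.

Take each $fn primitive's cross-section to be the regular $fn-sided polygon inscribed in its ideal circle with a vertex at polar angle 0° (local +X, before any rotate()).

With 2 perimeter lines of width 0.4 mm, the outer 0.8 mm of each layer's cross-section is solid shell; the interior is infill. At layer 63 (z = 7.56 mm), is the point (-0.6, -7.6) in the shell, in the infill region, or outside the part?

outside

At z = 7.56 mm: the r=5 cylinder contributes a regular 8-gon of circumradius 5. Overall, the cross-section is a single solid region. The nearest boundary edge runs (-3.54, -3.54)→(-0.00, -5.00); distance from the point to it = 2.67 mm. The point is not inside any of the regions above, so it lies outside the cross-section (2.67 mm from the nearest boundary).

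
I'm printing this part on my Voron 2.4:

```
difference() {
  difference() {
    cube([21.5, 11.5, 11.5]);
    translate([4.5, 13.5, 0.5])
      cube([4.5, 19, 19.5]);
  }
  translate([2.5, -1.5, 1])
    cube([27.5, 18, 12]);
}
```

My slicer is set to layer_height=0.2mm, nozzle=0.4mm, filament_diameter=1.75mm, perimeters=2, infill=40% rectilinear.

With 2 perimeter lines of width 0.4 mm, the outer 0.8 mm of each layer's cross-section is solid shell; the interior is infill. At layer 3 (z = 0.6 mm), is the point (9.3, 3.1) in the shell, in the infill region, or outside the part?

At z = 0.6 mm: the cube is present — its section is the full 21.5×11.5 rectangle; the 4.5×19 cube at (4.5, 13.5) contributes its full rectangle; Subtracting the remaining from the first: starting from the 21.5×11.5 cube, the 4.5×19 cube at (4.5, 13.5) misses the remaining region (no effect) — 1 connected region; the cube at (2.5, -1.5) is absent (z outside [1, 13]); Taking the first minus the rest: none of the subtracted shapes is present at this height, so the result so far is unchanged — 1 connected region. Overall, the cross-section is a single solid region. The nearest boundary edge runs (21.50, 0.00)→(0.00, 0.00); distance from the point to it = 3.10 mm. The point is inside the cross-section and 3.10 mm from the nearest boundary — more than the 0.8 mm shell width (2 × 0.4), so it's in the infill interior.

infill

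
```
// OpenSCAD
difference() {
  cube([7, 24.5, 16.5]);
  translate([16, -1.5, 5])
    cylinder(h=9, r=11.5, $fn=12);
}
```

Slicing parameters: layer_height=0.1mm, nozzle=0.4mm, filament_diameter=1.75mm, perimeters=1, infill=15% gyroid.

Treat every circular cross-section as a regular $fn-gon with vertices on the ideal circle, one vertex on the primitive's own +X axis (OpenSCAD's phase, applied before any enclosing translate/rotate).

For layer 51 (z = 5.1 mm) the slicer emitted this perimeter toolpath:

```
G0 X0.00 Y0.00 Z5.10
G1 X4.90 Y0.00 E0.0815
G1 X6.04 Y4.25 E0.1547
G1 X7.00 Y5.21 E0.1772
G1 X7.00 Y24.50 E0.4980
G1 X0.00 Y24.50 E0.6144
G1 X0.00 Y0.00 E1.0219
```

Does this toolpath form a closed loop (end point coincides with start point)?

Start point (G0): (0.00, 0.00). End point (last G1): the path returns to the start — closed.

yes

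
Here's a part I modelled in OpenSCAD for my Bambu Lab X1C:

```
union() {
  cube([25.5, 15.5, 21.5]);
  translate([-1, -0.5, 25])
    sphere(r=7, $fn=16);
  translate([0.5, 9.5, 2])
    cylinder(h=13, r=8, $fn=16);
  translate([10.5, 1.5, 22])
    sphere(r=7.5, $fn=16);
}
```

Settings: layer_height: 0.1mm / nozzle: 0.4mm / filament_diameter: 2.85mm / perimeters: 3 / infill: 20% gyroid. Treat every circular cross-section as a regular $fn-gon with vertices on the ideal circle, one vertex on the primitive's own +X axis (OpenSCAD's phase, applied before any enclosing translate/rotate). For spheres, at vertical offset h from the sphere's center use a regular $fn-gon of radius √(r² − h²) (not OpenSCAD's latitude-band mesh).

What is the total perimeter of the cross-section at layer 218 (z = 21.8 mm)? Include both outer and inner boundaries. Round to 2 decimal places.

At z = 21.8 mm: the cube does not reach this height (z outside [0, 21.5]); the r=7 sphere at (-1, -0.5) contributes a regular 16-gon of circumradius √(7²−3.2²) = 6.226 (perimeter = 2·16·6.226·sin(180°/16) = 38.87 mm); the cylinder at (0.5, 9.5) is absent (z outside [2, 15]); the sphere at (10.5, 1.5): section is a regular 16-gon, circumradius = √(r²−h²) = √(7.5²−0.2²) = 7.497 (perimeter = 2·16·7.497·sin(180°/16) = 46.81 mm); Merging all regions: the regions partially overlap (shared area 8.63 mm²), so the edge portions inside another operand are dropped and the merged outline is re-measured after clipping — boundary = 71.09 mm. Overall, the cross-section is a single solid region. Total boundary length (outer) = 71.09 mm.

71.09 mm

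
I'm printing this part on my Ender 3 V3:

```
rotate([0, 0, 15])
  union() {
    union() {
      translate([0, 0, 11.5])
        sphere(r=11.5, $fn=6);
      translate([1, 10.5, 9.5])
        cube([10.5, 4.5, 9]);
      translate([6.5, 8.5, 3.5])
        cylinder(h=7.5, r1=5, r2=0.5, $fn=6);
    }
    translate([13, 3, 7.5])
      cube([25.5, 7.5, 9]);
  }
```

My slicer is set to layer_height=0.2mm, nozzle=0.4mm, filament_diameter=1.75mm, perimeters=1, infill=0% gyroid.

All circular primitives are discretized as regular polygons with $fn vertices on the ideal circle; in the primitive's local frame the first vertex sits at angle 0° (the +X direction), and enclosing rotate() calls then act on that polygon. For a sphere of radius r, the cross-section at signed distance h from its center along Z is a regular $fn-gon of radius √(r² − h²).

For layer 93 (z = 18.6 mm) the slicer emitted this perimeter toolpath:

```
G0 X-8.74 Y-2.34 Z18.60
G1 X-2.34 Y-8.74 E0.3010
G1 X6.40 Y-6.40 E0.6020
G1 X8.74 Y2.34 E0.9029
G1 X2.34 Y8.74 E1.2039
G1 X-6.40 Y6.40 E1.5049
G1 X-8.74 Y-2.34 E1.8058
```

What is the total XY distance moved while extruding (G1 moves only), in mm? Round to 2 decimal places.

54.29 mm

Sum the Euclidean lengths of each G1 segment: total = 54.29 mm.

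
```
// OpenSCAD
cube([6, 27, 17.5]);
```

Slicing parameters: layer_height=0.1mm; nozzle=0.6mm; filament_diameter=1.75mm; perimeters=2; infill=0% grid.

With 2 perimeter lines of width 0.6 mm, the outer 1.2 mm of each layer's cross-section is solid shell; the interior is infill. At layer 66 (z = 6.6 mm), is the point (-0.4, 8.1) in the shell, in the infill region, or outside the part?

At z = 6.6 mm: the cube is present — its section is the full 6×27 rectangle. Overall, the cross-section is a single solid region. The nearest boundary edge runs (0.00, 27.00)→(0.00, 0.00); distance from the point to it = 0.40 mm. The point is not inside any of the regions above, so it lies outside the cross-section (0.40 mm from the nearest boundary).

outside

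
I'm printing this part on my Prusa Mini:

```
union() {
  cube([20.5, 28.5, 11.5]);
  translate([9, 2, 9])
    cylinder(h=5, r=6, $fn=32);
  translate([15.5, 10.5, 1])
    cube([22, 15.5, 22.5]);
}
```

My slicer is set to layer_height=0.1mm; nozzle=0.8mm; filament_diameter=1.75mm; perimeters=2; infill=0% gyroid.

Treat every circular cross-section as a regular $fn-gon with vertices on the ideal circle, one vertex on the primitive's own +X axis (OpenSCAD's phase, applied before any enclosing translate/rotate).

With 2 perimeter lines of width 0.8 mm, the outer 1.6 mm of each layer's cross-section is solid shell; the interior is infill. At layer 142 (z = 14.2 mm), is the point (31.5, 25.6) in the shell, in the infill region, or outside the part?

shell

At z = 14.2 mm: the cube is not intersected at this z (z outside [0, 11.5]); the cylinder at (9, 2) is absent (z outside [9, 14]); the cube at (15.5, 10.5) (footprint 22×15.5) is included at this height; Taking the union: only the 22×15.5 cube at (15.5, 10.5) is present, so the union is just that shape — 1 connected region. Overall, the cross-section is a single solid region. The nearest boundary edge runs (37.50, 26.00)→(15.50, 26.00); distance from the point to it = 0.40 mm. The point is inside the cross-section, 0.40 mm from the nearest boundary — within the 1.6 mm shell band (2 × 0.8).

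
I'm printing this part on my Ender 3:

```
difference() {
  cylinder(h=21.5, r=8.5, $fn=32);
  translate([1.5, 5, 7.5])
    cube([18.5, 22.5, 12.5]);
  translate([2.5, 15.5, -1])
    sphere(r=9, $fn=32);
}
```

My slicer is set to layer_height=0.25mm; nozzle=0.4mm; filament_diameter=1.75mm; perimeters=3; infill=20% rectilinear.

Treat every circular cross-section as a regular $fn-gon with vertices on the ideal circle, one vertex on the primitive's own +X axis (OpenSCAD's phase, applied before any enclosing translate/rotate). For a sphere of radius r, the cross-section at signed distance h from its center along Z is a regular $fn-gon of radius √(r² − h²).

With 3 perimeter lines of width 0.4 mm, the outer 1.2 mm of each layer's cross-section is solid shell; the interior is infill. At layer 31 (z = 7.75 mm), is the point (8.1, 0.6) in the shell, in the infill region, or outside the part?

shell

At z = 7.75 mm: the r=8.5 cylinder gives a regular 32-gon of circumradius 8.5 (constant along its height); the 18.5×22.5 cube at (1.5, 5) contributes its full rectangle; the r=9 sphere at (2.5, 15.5) slices to a regular 32-gon of circumradius 2.107 (√(r²−h²) with h=8.75 from center); Subtracting the remaining from the first: starting from the r=8.5 cylinder, the 18.5×22.5 cube at (1.5, 5) partially overlaps it — only the 11.48 mm² overlap (of its 416.25 mm²) is removed, clipping the outline; the r=9 sphere at (2.5, 15.5) misses the remaining region (no effect) — 1 connected region. Overall, the cross-section is a single solid region. The nearest boundary edge runs (8.34, 1.66)→(8.50, 0.00); distance from the point to it = 0.34 mm. The point is inside the cross-section, 0.34 mm from the nearest boundary — within the 1.2 mm shell band (3 × 0.4).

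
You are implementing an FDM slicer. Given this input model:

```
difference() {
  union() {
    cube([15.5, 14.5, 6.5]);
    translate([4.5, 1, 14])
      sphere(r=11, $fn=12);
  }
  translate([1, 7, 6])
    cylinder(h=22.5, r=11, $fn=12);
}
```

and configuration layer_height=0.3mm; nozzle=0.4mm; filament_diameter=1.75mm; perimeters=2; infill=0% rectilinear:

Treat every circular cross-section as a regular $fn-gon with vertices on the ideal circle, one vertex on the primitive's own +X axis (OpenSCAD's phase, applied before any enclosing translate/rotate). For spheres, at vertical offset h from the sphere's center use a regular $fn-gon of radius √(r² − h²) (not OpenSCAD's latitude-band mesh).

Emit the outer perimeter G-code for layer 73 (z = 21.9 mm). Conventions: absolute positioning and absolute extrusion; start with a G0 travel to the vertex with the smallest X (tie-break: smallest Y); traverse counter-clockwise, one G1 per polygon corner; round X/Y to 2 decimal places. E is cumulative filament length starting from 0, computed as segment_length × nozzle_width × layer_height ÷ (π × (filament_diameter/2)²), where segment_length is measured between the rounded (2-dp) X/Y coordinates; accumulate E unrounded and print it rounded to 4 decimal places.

At z = 21.9 mm: the cube is absent (z outside [0, 6.5]); the r=11 sphere at (4.5, 1) contributes a regular 12-gon of circumradius √(11²−7.9²) = 7.654; Combining (union): only the r=11 sphere at (4.5, 1) is present, so the union is just that shape — 1 connected region; the r=11 cylinder at (1, 7) contributes a regular 12-gon of circumradius 11; Subtracting the remaining from the first: starting from the result so far, the r=11 cylinder at (1, 7) partially overlaps it — only the 130.78 mm² overlap (of its 363.00 mm²) is removed, clipping the outline — 1 connected region. The outline is a single polygon with 10 vertices. Extrusion per mm of travel: 0.4 × 0.3 / (π × 0.875²) = 0.049890. Accumulating E over each segment gives final E = 1.9765.

G0 X-1.67 Y-3.28 Z21.90
G1 X0.67 Y-5.63 E0.1655
G1 X4.50 Y-6.65 E0.3632
G1 X8.33 Y-5.63 E0.5609
G1 X11.13 Y-2.83 E0.7585
G1 X12.15 Y1.00 E0.9562
G1 X11.27 Y4.29 E1.1261
G1 X10.53 Y1.50 E1.2701
G1 X6.50 Y-2.53 E1.5545
G1 X1.00 Y-4.00 E1.8385
G1 X-1.67 Y-3.28 E1.9765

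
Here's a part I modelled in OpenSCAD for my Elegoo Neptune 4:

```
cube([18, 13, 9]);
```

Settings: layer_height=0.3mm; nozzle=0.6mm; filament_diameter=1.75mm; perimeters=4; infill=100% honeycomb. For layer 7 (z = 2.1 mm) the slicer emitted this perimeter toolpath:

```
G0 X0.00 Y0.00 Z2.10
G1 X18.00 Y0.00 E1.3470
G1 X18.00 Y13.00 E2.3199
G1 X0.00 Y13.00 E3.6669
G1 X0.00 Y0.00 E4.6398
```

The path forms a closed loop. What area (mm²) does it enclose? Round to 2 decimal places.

Apply the shoelace formula to the sequence of (X, Y) vertices; enclosed area = 234.00 mm².

234.00 mm²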